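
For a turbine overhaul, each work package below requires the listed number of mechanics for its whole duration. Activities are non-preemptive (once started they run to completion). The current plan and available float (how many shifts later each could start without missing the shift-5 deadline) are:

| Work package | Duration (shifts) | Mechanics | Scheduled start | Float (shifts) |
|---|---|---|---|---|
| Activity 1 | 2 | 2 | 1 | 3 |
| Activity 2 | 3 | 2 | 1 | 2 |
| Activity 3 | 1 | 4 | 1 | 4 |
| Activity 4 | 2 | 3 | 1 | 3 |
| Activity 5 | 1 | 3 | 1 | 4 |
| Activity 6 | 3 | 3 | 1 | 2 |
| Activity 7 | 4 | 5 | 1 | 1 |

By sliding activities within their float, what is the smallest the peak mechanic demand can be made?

11

Early-start (Activity 1@1, Activity 2@1, Activity 3@1, Activity 4@1, Activity 5@1, Activity 6@1, Activity 7@1) gives peak 22: s1:22  s2:15  s3:10  s4:5  s5:0.
Shift Activity 4→4, Activity 6→3, Activity 7→2.
Schedule Activity 1@1, Activity 2@1, Activity 3@1, Activity 4@4, Activity 5@1, Activity 6@3, Activity 7@2: s1:11  s2:9  s3:10  s4:11  s5:11 — peak 11.
Total mechanic-shifts = 52 over 5 shifts ⇒ peak ≥ ⌈52/5⌉ = 11, so 11 is optimal.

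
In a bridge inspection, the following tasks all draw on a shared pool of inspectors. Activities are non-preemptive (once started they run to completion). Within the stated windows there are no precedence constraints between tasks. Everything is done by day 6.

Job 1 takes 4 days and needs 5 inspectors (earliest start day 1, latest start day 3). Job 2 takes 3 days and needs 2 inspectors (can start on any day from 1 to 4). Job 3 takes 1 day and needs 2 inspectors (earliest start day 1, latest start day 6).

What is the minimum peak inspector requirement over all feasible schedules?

Early-start (Job 1@1, Job 2@1, Job 3@1) gives peak 9: d1:9  d2:7  d3:7  d4:5  d5:0  d6:0.
Shift Job 3→4.
Schedule Job 1@1, Job 2@1, Job 3@4: d1:7  d2:7  d3:7  d4:7  d5:0  d6:0 — peak 7.

7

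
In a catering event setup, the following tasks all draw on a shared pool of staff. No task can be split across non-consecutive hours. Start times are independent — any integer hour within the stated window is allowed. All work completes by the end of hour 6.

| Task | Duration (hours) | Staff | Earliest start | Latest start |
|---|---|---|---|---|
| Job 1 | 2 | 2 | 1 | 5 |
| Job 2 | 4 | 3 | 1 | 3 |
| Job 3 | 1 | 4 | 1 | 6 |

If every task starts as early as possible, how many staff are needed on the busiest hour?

9

Early-start schedule: Job 1@1, Job 2@1, Job 3@1.
Load per hour: hour 1: 9, hour 2: 5, hour 3: 3, hour 4: 3, hour 5: 0, hour 6: 0.
Peak is 9.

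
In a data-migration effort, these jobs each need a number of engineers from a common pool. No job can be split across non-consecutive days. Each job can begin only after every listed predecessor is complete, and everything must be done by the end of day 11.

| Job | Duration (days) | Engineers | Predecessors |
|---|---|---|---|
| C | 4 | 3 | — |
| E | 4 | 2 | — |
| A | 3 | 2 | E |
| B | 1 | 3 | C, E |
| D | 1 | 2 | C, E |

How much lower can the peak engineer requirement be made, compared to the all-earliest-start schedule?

2

Early-start peak: d1:5  d2:5  d3:5  d4:5  d5:7  d6:2  d7:2  d8:0  d9:0  d10:0  d11:0 ⇒ 7.
Leveled (C@1, E@1, A@5, B@5, D@6): d1:5  d2:5  d3:5  d4:5  d5:5  d6:4  d7:2  d8:0  d9:0  d10:0  d11:0 ⇒ 5.
Reduction 7 − 5 = 2.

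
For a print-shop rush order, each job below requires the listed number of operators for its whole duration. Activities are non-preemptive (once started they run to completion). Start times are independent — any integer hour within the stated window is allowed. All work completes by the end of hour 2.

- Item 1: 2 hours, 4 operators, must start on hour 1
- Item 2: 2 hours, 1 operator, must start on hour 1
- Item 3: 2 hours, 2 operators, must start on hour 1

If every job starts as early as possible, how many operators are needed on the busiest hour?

Early-start schedule: Item 1@1, Item 2@1, Item 3@1.
Load per hour: hour 1: 7, hour 2: 7.
Peak is 7.

7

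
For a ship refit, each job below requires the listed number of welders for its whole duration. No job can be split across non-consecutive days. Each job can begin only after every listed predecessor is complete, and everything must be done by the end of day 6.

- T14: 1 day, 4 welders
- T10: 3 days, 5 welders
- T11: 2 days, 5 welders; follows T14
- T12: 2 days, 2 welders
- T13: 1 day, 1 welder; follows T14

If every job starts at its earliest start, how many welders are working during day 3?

At early start, day 3 has: T10, T11.
Demand: 5 + 5 = 10.

10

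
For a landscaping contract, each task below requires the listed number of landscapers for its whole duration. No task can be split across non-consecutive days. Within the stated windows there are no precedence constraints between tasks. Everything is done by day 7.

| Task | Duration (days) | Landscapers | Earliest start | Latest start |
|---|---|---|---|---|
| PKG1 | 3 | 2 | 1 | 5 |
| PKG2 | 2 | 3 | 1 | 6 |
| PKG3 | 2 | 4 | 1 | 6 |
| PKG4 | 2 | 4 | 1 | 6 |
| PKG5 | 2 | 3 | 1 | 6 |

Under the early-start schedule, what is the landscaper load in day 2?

16

At early start, day 2 has: PKG1, PKG2, PKG3, PKG4, PKG5.
Demand: 2 + 3 + 4 + 4 + 3 = 16.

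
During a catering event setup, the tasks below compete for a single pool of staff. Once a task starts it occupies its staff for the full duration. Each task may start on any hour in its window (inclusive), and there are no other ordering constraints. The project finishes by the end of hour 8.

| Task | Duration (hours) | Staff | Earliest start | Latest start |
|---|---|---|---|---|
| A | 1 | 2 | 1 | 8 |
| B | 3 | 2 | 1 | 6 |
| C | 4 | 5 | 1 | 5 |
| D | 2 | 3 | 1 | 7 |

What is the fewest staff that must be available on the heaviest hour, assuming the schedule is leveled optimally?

Early-start (A@1, B@1, C@1, D@1) gives peak 12: h1:12  h2:10  h3:7  h4:5  h5:0  h6:0  h7:0  h8:0.
Shift C→4, D→2.
Schedule A@1, B@1, C@4, D@2: h1:4  h2:5  h3:5  h4:5  h5:5  h6:5  h7:5  h8:0 — peak 5.
Total staffer-hours = 34 over 8 hours ⇒ peak ≥ ⌈34/8⌉ = 5, so 5 is optimal.

5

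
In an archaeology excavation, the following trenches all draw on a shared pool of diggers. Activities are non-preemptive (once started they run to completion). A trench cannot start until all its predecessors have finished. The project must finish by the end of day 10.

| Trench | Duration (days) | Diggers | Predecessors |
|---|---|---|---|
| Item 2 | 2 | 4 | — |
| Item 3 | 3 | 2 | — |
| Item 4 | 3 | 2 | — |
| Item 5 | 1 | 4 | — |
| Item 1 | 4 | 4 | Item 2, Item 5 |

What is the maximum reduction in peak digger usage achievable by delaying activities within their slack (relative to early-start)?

8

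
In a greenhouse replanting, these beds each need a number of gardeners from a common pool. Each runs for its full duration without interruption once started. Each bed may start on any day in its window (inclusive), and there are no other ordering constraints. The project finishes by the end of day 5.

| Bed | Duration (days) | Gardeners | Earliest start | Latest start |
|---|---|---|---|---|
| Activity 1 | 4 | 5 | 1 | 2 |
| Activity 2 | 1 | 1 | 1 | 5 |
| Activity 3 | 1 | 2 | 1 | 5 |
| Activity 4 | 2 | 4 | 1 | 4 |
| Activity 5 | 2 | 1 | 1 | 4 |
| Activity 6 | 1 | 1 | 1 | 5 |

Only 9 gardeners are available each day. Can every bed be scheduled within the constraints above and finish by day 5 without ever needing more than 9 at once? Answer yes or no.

yes

Schedule Activity 1@1, Activity 2@1, Activity 3@1, Activity 4@2, Activity 5@4, Activity 6@1: d1:9  d2:9  d3:9  d4:6  d5:1 — peak 9 ≤ 9.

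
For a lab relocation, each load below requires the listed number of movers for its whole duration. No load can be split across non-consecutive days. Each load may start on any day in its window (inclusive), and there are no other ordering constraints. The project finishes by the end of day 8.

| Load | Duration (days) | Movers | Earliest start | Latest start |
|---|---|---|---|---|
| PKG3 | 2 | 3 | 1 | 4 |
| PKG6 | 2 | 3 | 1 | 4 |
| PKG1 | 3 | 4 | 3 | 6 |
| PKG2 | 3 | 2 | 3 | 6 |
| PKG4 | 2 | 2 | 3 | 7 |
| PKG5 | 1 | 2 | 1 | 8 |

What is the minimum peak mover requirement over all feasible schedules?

Early-start (PKG3@1, PKG6@1, PKG1@3, PKG2@3, PKG4@3, PKG5@1) gives peak 8: d1:8  d2:6  d3:8  d4:8  d5:6  d6:0  d7:0  d8:0.
Shift PKG4→6, PKG5→6.
Schedule PKG3@1, PKG6@1, PKG1@3, PKG2@3, PKG4@6, PKG5@6: d1:6  d2:6  d3:6  d4:6  d5:6  d6:4  d7:2  d8:0 — peak 6.

6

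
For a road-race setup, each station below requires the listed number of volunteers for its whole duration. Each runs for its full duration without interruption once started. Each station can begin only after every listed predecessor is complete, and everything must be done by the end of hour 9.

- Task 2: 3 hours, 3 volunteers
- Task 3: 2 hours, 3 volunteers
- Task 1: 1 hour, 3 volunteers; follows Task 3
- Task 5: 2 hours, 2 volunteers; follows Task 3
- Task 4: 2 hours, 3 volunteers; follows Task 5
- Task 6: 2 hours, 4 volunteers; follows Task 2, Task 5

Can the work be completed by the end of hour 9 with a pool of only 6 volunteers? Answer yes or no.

yes

Schedule Task 2@1, Task 3@1, Task 1@3, Task 5@4, Task 4@6, Task 6@8: h1:6  h2:6  h3:6  h4:2  h5:2  h6:3  h7:3  h8:4  h9:4 — peak 6 ≤ 6.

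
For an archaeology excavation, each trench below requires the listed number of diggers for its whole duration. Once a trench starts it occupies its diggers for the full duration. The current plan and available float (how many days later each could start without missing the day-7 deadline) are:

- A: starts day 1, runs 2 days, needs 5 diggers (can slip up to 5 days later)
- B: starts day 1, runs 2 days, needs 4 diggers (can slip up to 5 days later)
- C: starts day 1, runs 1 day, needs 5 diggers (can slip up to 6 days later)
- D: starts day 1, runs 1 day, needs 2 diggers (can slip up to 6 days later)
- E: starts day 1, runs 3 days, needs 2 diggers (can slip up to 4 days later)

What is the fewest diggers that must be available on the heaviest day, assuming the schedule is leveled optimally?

6

Early-start (A@1, B@1, C@1, D@1, E@1) gives peak 18: d1:18  d2:11  d3:2  d4:0  d5:0  d6:0  d7:0.
Shift B→3, C→6, D→5, E→3.
Schedule A@1, B@3, C@6, D@5, E@3: d1:5  d2:5  d3:6  d4:6  d5:4  d6:5  d7:0 — peak 6.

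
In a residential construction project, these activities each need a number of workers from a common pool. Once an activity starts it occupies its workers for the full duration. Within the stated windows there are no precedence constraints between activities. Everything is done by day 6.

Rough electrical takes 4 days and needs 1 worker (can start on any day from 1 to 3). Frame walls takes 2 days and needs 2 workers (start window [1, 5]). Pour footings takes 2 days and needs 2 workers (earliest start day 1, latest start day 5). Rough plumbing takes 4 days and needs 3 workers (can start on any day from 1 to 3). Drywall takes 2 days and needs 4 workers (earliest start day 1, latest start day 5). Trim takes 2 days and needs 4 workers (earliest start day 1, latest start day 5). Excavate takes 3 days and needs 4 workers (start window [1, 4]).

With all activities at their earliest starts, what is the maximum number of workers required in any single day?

20

Early-start schedule: Rough electrical@1, Frame walls@1, Pour footings@1, Rough plumbing@1, Drywall@1, Trim@1, Excavate@1.
Load per day: day 1: 20, day 2: 20, day 3: 8, day 4: 4, day 5: 0, day 6: 0.
Peak is 20.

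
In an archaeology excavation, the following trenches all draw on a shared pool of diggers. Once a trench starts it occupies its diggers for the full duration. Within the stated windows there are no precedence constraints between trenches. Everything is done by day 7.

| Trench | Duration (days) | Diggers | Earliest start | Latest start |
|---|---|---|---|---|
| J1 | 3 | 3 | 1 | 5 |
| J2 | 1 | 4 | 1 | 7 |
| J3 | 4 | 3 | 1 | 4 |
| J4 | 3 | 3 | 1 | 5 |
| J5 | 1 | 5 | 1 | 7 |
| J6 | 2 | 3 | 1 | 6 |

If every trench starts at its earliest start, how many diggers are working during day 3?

At early start, day 3 has: J1, J3, J4.
Demand: 3 + 3 + 3 = 9.

9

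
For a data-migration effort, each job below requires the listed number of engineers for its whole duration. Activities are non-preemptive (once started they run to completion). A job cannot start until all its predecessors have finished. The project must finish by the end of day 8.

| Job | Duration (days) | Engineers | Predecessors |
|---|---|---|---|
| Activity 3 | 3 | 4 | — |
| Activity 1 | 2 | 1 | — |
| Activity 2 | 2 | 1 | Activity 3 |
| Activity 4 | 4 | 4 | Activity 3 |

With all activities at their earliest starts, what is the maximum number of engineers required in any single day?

5

Early-start schedule: Activity 3@1, Activity 1@1, Activity 2@4, Activity 4@4.
Load per day: day 1: 5, day 2: 5, day 3: 4, day 4: 5, day 5: 5, day 6: 4, day 7: 4, day 8: 0.
Peak is 5.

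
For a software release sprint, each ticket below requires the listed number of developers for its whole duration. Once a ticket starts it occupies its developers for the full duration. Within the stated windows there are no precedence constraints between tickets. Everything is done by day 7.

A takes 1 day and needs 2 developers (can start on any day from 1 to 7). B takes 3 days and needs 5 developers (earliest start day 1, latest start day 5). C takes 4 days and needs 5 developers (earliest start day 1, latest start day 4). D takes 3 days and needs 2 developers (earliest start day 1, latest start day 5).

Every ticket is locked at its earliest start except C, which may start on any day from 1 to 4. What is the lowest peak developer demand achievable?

C@1: d1:14  d2:12  d3:12  d4:5  d5:0  d6:0  d7:0 → peak 14
C@2: d1:9  d2:12  d3:12  d4:5  d5:5  d6:0  d7:0 → peak 12
C@3: d1:9  d2:7  d3:12  d4:5  d5:5  d6:5  d7:0 → peak 12
C@4: d1:9  d2:7  d3:7  d4:5  d5:5  d6:5  d7:5 → peak 9
Best is C@4, peak 9.

9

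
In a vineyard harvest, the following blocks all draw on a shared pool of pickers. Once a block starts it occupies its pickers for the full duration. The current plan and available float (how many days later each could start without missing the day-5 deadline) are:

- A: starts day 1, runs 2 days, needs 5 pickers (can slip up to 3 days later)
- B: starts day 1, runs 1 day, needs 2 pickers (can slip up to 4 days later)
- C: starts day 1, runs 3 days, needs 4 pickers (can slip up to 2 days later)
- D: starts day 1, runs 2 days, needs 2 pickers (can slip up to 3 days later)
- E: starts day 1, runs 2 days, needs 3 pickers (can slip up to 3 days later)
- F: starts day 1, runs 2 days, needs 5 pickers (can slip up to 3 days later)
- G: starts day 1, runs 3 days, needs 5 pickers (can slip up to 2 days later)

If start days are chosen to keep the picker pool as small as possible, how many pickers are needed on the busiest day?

Early-start (A@1, B@1, C@1, D@1, E@1, F@1, G@1) gives peak 26: d1:26  d2:24  d3:9  d4:0  d5:0.
Shift D→4, E→2, F→4, G→3.
Schedule A@1, B@1, C@1, D@4, E@2, F@4, G@3: d1:11  d2:12  d3:12  d4:12  d5:12 — peak 12.
Total picker-days = 59 over 5 days ⇒ peak ≥ ⌈59/5⌉ = 12, so 12 is optimal.

12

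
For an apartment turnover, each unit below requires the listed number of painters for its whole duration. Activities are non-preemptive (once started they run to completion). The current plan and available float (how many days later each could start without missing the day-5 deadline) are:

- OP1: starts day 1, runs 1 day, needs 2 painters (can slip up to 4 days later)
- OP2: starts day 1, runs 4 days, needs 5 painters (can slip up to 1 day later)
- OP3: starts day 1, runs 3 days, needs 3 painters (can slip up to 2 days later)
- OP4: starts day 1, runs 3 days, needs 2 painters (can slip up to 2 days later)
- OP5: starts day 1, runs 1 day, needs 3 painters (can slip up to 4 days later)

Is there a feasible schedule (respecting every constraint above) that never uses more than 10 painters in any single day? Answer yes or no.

yes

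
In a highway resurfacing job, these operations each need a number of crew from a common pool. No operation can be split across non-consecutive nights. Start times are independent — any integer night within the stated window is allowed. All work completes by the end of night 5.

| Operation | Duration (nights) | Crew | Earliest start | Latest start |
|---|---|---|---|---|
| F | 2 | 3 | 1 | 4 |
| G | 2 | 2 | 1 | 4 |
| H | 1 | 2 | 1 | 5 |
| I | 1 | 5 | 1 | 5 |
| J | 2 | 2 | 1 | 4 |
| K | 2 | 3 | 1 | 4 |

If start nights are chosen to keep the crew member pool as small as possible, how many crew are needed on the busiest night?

6

Early-start (F@1, G@1, H@1, I@1, J@1, K@1) gives peak 17: n1:17  n2:10  n3:0  n4:0  n5:0.
Shift G→3, H→3, I→5, J→3.
Schedule F@1, G@3, H@3, I@5, J@3, K@1: n1:6  n2:6  n3:6  n4:4  n5:5 — peak 6.
Total crew member-nights = 27 over 5 nights ⇒ peak ≥ ⌈27/5⌉ = 6, so 6 is optimal.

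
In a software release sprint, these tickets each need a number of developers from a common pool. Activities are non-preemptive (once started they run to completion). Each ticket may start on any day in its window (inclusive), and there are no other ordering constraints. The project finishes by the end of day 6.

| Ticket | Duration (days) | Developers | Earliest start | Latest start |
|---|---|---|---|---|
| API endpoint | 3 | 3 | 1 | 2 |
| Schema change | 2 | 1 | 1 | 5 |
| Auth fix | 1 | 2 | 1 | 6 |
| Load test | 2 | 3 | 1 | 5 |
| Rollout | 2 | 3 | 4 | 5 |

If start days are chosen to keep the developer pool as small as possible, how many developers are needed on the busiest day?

6

Early-start (API endpoint@1, Schema change@1, Auth fix@1, Load test@1, Rollout@4) gives peak 9: d1:9  d2:7  d3:3  d4:3  d5:3  d6:0.
Shift Load test→3.
Schedule API endpoint@1, Schema change@1, Auth fix@1, Load test@3, Rollout@4: d1:6  d2:4  d3:6  d4:6  d5:3  d6:0 — peak 6.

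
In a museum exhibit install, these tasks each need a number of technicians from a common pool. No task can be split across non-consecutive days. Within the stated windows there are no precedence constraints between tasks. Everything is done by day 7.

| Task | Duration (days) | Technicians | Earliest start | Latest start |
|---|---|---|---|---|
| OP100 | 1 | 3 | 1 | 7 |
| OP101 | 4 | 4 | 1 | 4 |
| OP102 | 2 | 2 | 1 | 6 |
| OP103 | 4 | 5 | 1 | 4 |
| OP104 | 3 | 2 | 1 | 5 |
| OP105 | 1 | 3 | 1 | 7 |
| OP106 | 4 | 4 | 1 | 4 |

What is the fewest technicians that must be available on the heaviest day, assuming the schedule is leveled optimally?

Early-start (OP100@1, OP101@1, OP102@1, OP103@1, OP104@1, OP105@1, OP106@1) gives peak 23: d1:23  d2:17  d3:15  d4:13  d5:0  d6:0  d7:0.
Shift OP103→2, OP105→5, OP106→4.
Schedule OP100@1, OP101@1, OP102@1, OP103@2, OP104@1, OP105@5, OP106@4: d1:11  d2:13  d3:11  d4:13  d5:12  d6:4  d7:4 — peak 13.

13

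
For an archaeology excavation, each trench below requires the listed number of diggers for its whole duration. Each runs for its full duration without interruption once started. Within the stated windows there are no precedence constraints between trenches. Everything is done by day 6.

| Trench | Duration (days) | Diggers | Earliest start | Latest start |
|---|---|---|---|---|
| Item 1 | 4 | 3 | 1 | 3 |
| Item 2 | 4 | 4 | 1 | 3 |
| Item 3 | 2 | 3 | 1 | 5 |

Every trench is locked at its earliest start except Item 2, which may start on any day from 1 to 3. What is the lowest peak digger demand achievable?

Item 2@1: d1:10  d2:10  d3:7  d4:7  d5:0  d6:0 → peak 10
Item 2@2: d1:6  d2:10  d3:7  d4:7  d5:4  d6:0 → peak 10
Item 2@3: d1:6  d2:6  d3:7  d4:7  d5:4  d6:4 → peak 7
Best is Item 2@3, peak 7.

7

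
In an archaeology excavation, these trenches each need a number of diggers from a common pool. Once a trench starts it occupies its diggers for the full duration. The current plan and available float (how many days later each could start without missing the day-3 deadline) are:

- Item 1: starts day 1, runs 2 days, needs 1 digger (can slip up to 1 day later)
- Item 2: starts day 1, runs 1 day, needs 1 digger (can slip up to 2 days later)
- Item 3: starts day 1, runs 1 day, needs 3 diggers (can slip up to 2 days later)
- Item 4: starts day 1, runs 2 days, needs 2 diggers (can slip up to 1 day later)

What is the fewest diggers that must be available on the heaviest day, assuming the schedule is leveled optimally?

Early-start (Item 1@1, Item 2@1, Item 3@1, Item 4@1) gives peak 7: d1:7  d2:3  d3:0.
Shift Item 3→3.
Schedule Item 1@1, Item 2@1, Item 3@3, Item 4@1: d1:4  d2:3  d3:3 — peak 4.
Total digger-days = 10 over 3 days ⇒ peak ≥ ⌈10/3⌉ = 4, so 4 is optimal.

4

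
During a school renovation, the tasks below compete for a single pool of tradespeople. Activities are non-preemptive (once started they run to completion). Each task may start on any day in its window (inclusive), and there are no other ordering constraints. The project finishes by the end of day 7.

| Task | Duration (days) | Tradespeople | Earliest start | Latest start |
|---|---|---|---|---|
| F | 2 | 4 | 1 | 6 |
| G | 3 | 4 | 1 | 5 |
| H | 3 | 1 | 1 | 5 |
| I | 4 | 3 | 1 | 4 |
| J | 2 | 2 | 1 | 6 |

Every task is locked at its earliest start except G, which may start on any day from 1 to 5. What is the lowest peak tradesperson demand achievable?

G@1: d1:14  d2:14  d3:8  d4:3  d5:0  d6:0  d7:0 → peak 14
G@2: d1:10  d2:14  d3:8  d4:7  d5:0  d6:0  d7:0 → peak 14
G@3: d1:10  d2:10  d3:8  d4:7  d5:4  d6:0  d7:0 → peak 10
G@4: d1:10  d2:10  d3:4  d4:7  d5:4  d6:4  d7:0 → peak 10
G@5: d1:10  d2:10  d3:4  d4:3  d5:4  d6:4  d7:4 → peak 10
Best is G@3, peak 10.

10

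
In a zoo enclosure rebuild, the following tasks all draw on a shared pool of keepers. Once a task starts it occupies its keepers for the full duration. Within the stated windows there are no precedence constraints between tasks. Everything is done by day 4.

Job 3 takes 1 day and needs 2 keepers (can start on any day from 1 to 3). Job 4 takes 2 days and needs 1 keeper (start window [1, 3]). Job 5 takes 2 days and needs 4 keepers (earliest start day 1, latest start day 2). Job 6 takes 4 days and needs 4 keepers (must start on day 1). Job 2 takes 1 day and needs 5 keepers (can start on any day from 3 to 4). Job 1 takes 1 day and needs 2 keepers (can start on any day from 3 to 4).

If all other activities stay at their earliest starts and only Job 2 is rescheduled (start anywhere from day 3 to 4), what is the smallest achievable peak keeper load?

Job 2@3: d1:11  d2:9  d3:11  d4:4 → peak 11
Job 2@4: d1:11  d2:9  d3:6  d4:9 → peak 11
Best is Job 2@3, peak 11.

11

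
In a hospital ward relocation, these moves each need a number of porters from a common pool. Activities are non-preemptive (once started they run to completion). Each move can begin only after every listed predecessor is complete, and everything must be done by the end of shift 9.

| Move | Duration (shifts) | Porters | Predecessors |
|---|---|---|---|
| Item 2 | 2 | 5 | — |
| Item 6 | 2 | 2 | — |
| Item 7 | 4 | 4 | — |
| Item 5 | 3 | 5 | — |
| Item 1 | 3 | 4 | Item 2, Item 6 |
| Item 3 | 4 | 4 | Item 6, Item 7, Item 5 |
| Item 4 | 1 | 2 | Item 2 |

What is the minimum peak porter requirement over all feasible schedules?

Early-start (Item 2@1, Item 6@1, Item 7@1, Item 5@1, Item 1@3, Item 3@5, Item 4@3) gives peak 16: s1:16  s2:16  s3:15  s4:8  s5:8  s6:4  s7:4  s8:4  s9:0.
Shift Item 2→5, Item 5→3, Item 1→7, Item 3→6, Item 4→7.
Schedule Item 2@5, Item 6@1, Item 7@1, Item 5@3, Item 1@7, Item 3@6, Item 4@7: s1:6  s2:6  s3:9  s4:9  s5:10  s6:9  s7:10  s8:8  s9:8 — peak 10.

10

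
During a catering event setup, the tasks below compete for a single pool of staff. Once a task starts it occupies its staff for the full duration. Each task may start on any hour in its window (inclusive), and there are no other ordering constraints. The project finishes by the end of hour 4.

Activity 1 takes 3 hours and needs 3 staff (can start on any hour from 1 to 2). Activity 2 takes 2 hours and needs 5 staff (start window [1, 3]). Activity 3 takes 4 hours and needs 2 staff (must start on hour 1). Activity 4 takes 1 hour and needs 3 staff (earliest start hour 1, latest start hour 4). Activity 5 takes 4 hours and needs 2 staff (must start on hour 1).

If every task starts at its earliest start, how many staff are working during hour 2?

At early start, hour 2 has: Activity 1, Activity 2, Activity 3, Activity 5.
Demand: 3 + 5 + 2 + 2 = 12.

12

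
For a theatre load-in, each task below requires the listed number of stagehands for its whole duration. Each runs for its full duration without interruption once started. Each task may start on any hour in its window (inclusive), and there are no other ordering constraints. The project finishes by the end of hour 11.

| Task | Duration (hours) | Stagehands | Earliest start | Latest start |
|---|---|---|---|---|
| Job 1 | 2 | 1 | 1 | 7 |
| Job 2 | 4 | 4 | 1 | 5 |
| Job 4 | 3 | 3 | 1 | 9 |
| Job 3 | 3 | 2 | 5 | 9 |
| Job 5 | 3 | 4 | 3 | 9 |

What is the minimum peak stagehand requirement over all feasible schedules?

5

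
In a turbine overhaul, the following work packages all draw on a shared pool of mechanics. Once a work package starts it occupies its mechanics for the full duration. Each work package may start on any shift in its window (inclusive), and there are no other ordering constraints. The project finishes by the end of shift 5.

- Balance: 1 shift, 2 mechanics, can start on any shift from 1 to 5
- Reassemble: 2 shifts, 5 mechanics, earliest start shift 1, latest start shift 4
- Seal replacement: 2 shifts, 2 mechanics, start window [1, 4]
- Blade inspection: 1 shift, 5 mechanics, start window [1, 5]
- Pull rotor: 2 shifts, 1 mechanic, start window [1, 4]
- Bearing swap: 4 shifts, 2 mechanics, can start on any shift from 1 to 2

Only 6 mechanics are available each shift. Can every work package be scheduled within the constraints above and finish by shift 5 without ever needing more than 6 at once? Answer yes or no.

Total mechanic-shifts = 31; over 5 shifts the average is 31/5 > 6, so some shift must exceed 6.

no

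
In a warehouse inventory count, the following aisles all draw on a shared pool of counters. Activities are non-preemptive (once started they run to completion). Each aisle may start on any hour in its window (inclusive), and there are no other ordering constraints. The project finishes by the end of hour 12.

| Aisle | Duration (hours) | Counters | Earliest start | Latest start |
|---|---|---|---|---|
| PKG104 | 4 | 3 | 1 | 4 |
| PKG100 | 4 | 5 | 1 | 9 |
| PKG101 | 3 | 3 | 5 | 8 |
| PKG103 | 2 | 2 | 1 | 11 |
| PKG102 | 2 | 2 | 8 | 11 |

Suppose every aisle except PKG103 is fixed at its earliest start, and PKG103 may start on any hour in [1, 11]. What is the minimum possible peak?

PKG103@1: h1:10  h2:10  h3:8  h4:8  h5:3  h6:3  h7:3  h8:2  h9:2  h10:0  h11:0  h12:0 → peak 10
PKG103@2: h1:8  h2:10  h3:10  h4:8  h5:3  h6:3  h7:3  h8:2  h9:2  h10:0  h11:0  h12:0 → peak 10
PKG103@3: h1:8  h2:8  h3:10  h4:10  h5:3  h6:3  h7:3  h8:2  h9:2  h10:0  h11:0  h12:0 → peak 10
PKG103@4: h1:8  h2:8  h3:8  h4:10  h5:5  h6:3  h7:3  h8:2  h9:2  h10:0  h11:0  h12:0 → peak 10
PKG103@5: h1:8  h2:8  h3:8  h4:8  h5:5  h6:5  h7:3  h8:2  h9:2  h10:0  h11:0  h12:0 → peak 8
PKG103@6: h1:8  h2:8  h3:8  h4:8  h5:3  h6:5  h7:5  h8:2  h9:2  h10:0  h11:0  h12:0 → peak 8
PKG103@7: h1:8  h2:8  h3:8  h4:8  h5:3  h6:3  h7:5  h8:4  h9:2  h10:0  h11:0  h12:0 → peak 8
PKG103@8: h1:8  h2:8  h3:8  h4:8  h5:3  h6:3  h7:3  h8:4  h9:4  h10:0  h11:0  h12:0 → peak 8
PKG103@9: h1:8  h2:8  h3:8  h4:8  h5:3  h6:3  h7:3  h8:2  h9:4  h10:2  h11:0  h12:0 → peak 8
PKG103@10: h1:8  h2:8  h3:8  h4:8  h5:3  h6:3  h7:3  h8:2  h9:2  h10:2  h11:2  h12:0 → peak 8
PKG103@11: h1:8  h2:8  h3:8  h4:8  h5:3  h6:3  h7:3  h8:2  h9:2  h10:0  h11:2  h12:2 → peak 8
Best is PKG103@5, peak 8.

8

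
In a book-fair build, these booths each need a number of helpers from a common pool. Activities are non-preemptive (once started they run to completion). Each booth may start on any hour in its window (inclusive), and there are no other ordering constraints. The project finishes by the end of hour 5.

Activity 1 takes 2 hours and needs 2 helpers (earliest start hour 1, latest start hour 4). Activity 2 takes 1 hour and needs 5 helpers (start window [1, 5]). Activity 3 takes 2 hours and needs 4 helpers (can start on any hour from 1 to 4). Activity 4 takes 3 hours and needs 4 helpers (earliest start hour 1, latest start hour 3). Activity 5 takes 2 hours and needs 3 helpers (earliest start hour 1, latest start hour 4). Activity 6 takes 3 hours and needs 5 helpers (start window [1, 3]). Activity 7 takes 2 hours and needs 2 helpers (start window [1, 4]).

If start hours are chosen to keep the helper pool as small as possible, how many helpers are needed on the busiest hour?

Early-start (Activity 1@1, Activity 2@1, Activity 3@1, Activity 4@1, Activity 5@1, Activity 6@1, Activity 7@1) gives peak 25: h1:25  h2:20  h3:9  h4:0  h5:0.
Shift Activity 4→2, Activity 5→4, Activity 6→3, Activity 7→2.
Schedule Activity 1@1, Activity 2@1, Activity 3@1, Activity 4@2, Activity 5@4, Activity 6@3, Activity 7@2: h1:11  h2:12  h3:11  h4:12  h5:8 — peak 12.

12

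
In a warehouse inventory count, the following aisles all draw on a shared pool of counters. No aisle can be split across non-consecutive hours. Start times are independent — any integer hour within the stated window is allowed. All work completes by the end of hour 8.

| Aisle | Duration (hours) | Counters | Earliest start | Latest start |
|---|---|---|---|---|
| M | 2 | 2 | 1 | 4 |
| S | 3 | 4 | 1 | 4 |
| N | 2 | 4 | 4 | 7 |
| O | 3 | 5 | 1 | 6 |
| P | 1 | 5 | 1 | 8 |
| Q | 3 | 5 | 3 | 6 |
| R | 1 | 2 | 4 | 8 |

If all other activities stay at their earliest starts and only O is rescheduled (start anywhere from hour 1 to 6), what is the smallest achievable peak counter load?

O@1: h1:16  h2:11  h3:14  h4:11  h5:9  h6:0  h7:0  h8:0 → peak 16
O@2: h1:11  h2:11  h3:14  h4:16  h5:9  h6:0  h7:0  h8:0 → peak 16
O@3: h1:11  h2:6  h3:14  h4:16  h5:14  h6:0  h7:0  h8:0 → peak 16
O@4: h1:11  h2:6  h3:9  h4:16  h5:14  h6:5  h7:0  h8:0 → peak 16
O@5: h1:11  h2:6  h3:9  h4:11  h5:14  h6:5  h7:5  h8:0 → peak 14
O@6: h1:11  h2:6  h3:9  h4:11  h5:9  h6:5  h7:5  h8:5 → peak 11
Best is O@6, peak 11.

11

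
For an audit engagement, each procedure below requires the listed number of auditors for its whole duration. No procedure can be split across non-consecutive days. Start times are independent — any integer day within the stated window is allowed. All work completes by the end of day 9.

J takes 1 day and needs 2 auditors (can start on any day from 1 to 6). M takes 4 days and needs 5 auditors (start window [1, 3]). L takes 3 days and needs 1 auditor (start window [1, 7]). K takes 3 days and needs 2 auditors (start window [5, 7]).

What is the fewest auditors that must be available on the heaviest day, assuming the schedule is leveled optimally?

5

Early-start (J@1, M@1, L@1, K@5) gives peak 8: d1:8  d2:6  d3:6  d4:5  d5:2  d6:2  d7:2  d8:0  d9:0.
Shift M→2, L→6, K→6.
Schedule J@1, M@2, L@6, K@6: d1:2  d2:5  d3:5  d4:5  d5:5  d6:3  d7:3  d8:3  d9:0 — peak 5.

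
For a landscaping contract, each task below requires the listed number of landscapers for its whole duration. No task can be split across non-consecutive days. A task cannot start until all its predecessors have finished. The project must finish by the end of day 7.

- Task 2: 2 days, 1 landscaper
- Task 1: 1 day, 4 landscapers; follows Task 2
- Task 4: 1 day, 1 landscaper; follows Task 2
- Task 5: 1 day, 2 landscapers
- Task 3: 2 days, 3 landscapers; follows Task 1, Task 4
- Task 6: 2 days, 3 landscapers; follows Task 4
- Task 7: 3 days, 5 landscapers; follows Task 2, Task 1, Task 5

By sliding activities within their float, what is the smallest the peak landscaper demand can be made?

Early-start (Task 2@1, Task 1@3, Task 4@3, Task 5@1, Task 3@4, Task 6@4, Task 7@4) gives peak 11: d1:3  d2:1  d3:5  d4:11  d5:11  d6:5  d7:0.
Shift Task 6→6.
Schedule Task 2@1, Task 1@3, Task 4@3, Task 5@1, Task 3@4, Task 6@6, Task 7@4: d1:3  d2:1  d3:5  d4:8  d5:8  d6:8  d7:3 — peak 8.

8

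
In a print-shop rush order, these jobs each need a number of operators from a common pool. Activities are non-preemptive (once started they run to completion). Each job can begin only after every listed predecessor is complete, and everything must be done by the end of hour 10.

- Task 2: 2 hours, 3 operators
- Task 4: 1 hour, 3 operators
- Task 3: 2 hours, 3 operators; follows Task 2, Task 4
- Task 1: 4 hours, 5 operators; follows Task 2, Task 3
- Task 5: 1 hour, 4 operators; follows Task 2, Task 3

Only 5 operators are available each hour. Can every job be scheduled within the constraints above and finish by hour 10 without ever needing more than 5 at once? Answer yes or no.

Schedule Task 2@1, Task 4@3, Task 3@4, Task 1@6, Task 5@10: h1:3  h2:3  h3:3  h4:3  h5:3  h6:5  h7:5  h8:5  h9:5  h10:4 — peak 5 ≤ 5.

yes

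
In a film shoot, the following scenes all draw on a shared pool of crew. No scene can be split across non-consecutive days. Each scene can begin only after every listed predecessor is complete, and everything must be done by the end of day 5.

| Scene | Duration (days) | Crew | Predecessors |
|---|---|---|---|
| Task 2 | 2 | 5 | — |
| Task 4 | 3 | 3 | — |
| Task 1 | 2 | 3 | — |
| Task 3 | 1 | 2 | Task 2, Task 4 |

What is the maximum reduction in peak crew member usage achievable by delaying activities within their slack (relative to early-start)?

Early-start peak: d1:11  d2:11  d3:3  d4:2  d5:0 ⇒ 11.
Leveled (Task 2@1, Task 4@1, Task 1@3, Task 3@4): d1:8  d2:8  d3:6  d4:5  d5:0 ⇒ 8.
Reduction 11 − 8 = 3.

3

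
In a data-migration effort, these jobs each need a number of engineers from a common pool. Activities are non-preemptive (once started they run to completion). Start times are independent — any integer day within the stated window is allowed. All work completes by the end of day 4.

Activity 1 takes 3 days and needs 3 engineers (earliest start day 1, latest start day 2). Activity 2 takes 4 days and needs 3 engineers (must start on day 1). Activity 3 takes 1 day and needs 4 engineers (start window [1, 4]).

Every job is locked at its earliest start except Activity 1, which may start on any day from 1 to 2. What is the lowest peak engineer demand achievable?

Activity 1@1: d1:10  d2:6  d3:6  d4:3 → peak 10
Activity 1@2: d1:7  d2:6  d3:6  d4:6 → peak 7
Best is Activity 1@2, peak 7.

7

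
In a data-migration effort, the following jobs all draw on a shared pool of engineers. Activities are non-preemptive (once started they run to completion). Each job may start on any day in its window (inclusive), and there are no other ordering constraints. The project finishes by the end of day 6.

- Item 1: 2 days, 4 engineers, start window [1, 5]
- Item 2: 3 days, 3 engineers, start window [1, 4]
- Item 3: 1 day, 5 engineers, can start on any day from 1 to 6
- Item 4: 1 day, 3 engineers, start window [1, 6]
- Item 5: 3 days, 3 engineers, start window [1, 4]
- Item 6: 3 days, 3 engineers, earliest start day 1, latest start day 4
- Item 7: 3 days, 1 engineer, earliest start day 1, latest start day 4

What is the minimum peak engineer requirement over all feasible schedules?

Early-start (Item 1@1, Item 2@1, Item 3@1, Item 4@1, Item 5@1, Item 6@1, Item 7@1) gives peak 22: d1:22  d2:14  d3:10  d4:0  d5:0  d6:0.
Shift Item 3→3, Item 4→4, Item 5→4, Item 6→4.
Schedule Item 1@1, Item 2@1, Item 3@3, Item 4@4, Item 5@4, Item 6@4, Item 7@1: d1:8  d2:8  d3:9  d4:9  d5:6  d6:6 — peak 9.

9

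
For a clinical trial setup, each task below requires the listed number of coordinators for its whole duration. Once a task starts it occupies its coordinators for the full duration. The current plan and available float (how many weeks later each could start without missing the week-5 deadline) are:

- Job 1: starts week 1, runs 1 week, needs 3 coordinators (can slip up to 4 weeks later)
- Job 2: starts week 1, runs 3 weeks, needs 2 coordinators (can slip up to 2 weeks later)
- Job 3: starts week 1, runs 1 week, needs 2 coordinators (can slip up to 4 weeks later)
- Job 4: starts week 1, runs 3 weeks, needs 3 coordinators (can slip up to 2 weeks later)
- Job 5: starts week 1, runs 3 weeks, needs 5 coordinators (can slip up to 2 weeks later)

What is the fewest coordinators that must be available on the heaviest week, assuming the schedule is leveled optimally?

Early-start (Job 1@1, Job 2@1, Job 3@1, Job 4@1, Job 5@1) gives peak 15: w1:15  w2:10  w3:10  w4:0  w5:0.
Shift Job 5→2.
Schedule Job 1@1, Job 2@1, Job 3@1, Job 4@1, Job 5@2: w1:10  w2:10  w3:10  w4:5  w5:0 — peak 10.

10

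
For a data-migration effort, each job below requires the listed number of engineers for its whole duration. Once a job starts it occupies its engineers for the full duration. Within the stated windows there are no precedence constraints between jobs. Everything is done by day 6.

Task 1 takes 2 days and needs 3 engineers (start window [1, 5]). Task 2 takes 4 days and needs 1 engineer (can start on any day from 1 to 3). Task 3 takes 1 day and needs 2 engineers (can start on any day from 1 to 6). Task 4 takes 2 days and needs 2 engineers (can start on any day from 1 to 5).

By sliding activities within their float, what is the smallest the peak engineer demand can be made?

3

Early-start (Task 1@1, Task 2@1, Task 3@1, Task 4@1) gives peak 8: d1:8  d2:6  d3:1  d4:1  d5:0  d6:0.
Shift Task 2→3, Task 3→3, Task 4→4.
Schedule Task 1@1, Task 2@3, Task 3@3, Task 4@4: d1:3  d2:3  d3:3  d4:3  d5:3  d6:1 — peak 3.
Total engineer-days = 16 over 6 days ⇒ peak ≥ ⌈16/6⌉ = 3, so 3 is optimal.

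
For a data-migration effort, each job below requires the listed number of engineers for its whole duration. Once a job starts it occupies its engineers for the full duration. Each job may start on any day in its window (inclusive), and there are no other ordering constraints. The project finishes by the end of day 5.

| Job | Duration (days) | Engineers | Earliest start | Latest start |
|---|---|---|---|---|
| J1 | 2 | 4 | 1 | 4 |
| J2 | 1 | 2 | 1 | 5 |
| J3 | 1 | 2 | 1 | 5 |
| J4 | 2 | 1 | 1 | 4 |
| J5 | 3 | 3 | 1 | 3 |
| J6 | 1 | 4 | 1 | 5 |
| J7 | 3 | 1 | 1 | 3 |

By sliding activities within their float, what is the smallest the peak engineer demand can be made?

Early-start (J1@1, J2@1, J3@1, J4@1, J5@1, J6@1, J7@1) gives peak 17: d1:17  d2:9  d3:4  d4:0  d5:0.
Shift J3→2, J4→3, J5→3, J6→5.
Schedule J1@1, J2@1, J3@2, J4@3, J5@3, J6@5, J7@1: d1:7  d2:7  d3:5  d4:4  d5:7 — peak 7.

7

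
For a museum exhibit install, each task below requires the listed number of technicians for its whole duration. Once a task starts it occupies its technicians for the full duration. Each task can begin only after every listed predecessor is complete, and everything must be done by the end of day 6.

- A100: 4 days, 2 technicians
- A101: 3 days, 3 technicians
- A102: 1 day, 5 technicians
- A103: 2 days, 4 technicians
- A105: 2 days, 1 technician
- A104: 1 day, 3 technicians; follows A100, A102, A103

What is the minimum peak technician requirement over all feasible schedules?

Early-start (A100@1, A101@1, A102@1, A103@1, A105@1, A104@5) gives peak 15: d1:15  d2:10  d3:5  d4:2  d5:3  d6:0.
Shift A100→2, A101→4, A103→2, A105→4, A104→6.
Schedule A100@2, A101@4, A102@1, A103@2, A105@4, A104@6: d1:5  d2:6  d3:6  d4:6  d5:6  d6:6 — peak 6.
Total technician-days = 35 over 6 days ⇒ peak ≥ ⌈35/6⌉ = 6, so 6 is optimal.

6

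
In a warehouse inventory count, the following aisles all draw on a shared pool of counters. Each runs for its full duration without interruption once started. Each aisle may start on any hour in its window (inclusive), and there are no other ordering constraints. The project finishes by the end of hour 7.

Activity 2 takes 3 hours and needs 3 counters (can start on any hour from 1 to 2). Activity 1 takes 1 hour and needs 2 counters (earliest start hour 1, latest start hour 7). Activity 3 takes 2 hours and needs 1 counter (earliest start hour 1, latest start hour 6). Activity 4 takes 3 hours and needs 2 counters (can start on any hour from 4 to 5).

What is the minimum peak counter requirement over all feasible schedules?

3

Early-start (Activity 2@1, Activity 1@1, Activity 3@1, Activity 4@4) gives peak 6: h1:6  h2:4  h3:3  h4:2  h5:2  h6:2  h7:0.
Shift Activity 1→4, Activity 3→4, Activity 4→5.
Schedule Activity 2@1, Activity 1@4, Activity 3@4, Activity 4@5: h1:3  h2:3  h3:3  h4:3  h5:3  h6:2  h7:2 — peak 3.
Total counter-hours = 19 over 7 hours ⇒ peak ≥ ⌈19/7⌉ = 3, so 3 is optimal.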